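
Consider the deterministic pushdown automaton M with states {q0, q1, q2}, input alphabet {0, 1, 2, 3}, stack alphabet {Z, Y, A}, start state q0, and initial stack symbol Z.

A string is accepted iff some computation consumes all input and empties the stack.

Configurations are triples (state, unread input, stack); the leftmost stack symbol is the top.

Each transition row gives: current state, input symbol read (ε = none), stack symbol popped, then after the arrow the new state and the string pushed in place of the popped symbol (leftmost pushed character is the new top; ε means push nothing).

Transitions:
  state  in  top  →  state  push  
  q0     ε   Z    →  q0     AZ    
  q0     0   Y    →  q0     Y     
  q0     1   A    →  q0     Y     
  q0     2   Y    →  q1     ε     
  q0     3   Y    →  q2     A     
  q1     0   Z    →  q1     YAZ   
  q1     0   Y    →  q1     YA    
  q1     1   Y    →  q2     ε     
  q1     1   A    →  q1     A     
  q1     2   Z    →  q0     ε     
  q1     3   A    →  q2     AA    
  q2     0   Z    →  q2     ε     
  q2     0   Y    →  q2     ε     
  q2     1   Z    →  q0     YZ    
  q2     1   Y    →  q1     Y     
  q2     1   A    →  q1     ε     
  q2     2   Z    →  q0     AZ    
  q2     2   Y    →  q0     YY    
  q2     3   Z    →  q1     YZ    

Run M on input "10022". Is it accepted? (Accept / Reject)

Accept

(q0, 10022, Z)
  ε-move, top Z: go to q0, push AZ → (q0, 10022, AZ)
  read 1, top A: go to q0, push Y → (q0, 0022, YZ)
  read 0, top Y: go to q0, push Y → (q0, 022, YZ)
  read 0, top Y: go to q0, push Y → (q0, 22, YZ)
  read 2, top Y: go to q1, push ε → (q1, 2, Z)
  read 2, top Z: go to q0, push ε → (q0, ε, ε)
All input consumed and the stack is empty.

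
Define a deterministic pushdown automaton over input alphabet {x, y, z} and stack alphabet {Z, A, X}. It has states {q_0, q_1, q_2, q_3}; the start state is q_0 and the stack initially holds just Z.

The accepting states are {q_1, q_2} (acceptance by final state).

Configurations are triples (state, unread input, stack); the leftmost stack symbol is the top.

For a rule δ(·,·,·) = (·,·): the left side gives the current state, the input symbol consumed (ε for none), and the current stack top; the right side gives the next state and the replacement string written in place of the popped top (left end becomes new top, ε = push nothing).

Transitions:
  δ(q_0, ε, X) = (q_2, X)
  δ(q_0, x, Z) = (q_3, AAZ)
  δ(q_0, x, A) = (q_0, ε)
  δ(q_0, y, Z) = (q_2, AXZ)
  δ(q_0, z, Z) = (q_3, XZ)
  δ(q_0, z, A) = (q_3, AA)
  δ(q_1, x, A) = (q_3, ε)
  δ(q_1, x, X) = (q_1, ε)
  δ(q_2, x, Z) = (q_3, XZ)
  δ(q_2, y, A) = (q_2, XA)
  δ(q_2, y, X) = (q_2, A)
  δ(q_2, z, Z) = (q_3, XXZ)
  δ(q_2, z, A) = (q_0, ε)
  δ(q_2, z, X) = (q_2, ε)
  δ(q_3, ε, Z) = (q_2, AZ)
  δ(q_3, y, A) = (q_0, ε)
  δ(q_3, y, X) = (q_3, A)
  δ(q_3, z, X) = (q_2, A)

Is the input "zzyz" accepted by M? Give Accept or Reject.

(q_0, zzyz, Z)
  read z, top Z: go to q_3, push XZ → (q_3, zyz, XZ)
  read z, top X: go to q_2, push A → (q_2, yz, AZ)
  read y, top A: go to q_2, push XA → (q_2, z, XAZ)
  read z, top X: go to q_2, push ε → (q_2, ε, AZ)
All input consumed; state q_2 ∈ F.

Accept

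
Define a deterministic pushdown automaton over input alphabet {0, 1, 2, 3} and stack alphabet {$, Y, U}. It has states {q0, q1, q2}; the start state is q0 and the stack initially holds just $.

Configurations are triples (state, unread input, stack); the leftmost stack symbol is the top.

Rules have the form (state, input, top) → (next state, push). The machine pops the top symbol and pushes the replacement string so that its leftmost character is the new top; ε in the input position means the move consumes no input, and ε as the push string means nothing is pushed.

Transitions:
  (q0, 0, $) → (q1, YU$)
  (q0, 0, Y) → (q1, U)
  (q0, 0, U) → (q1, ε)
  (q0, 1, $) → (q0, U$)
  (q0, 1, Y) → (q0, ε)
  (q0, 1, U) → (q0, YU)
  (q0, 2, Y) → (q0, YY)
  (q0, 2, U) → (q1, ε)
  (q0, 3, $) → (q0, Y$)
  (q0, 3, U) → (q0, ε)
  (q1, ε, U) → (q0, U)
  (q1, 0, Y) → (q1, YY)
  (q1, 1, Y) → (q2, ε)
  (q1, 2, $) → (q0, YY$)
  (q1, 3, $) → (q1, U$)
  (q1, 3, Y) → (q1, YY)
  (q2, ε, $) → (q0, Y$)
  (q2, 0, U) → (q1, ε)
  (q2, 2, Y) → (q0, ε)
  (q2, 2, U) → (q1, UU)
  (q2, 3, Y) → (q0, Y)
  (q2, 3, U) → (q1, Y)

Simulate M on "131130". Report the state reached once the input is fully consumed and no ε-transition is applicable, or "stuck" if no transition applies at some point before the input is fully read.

stuck

(q0, 131130, $)
  read 1, top $: go to q0, push U$ → (q0, 31130, U$)
  read 3, top U: go to q0, push ε → (q0, 1130, $)
  read 1, top $: go to q0, push U$ → (q0, 130, U$)
  read 1, top U: go to q0, push YU → (q0, 30, YU$)
No transition for (q0, 3, top Y); M blocks with input 30 remaining.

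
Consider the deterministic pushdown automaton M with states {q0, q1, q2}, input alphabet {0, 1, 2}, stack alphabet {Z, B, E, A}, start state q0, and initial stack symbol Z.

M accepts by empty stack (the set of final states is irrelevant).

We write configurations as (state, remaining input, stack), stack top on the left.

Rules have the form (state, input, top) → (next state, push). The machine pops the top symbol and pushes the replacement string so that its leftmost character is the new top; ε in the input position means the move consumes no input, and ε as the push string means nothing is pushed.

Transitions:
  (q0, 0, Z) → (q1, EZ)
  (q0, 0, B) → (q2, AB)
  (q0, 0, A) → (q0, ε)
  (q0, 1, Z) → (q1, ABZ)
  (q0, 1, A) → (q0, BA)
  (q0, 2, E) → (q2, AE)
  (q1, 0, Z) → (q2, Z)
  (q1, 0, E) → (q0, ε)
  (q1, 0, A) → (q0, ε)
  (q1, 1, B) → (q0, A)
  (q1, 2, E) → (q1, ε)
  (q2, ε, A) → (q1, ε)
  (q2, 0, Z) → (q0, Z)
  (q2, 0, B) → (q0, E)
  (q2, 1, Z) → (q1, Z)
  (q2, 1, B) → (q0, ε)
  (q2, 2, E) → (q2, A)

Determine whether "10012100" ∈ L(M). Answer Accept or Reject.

Reject

(q0, 10012100, Z)
  read 1, top Z: go to q1, push ABZ → (q1, 0012100, ABZ)
  read 0, top A: go to q0, push ε → (q0, 012100, BZ)
  read 0, top B: go to q2, push AB → (q2, 12100, ABZ)
  ε-move, top A: go to q1, push ε → (q1, 12100, BZ)
  read 1, top B: go to q0, push A → (q0, 2100, AZ)
No transition applies at (q0, 2100, AZ); input not fully consumed.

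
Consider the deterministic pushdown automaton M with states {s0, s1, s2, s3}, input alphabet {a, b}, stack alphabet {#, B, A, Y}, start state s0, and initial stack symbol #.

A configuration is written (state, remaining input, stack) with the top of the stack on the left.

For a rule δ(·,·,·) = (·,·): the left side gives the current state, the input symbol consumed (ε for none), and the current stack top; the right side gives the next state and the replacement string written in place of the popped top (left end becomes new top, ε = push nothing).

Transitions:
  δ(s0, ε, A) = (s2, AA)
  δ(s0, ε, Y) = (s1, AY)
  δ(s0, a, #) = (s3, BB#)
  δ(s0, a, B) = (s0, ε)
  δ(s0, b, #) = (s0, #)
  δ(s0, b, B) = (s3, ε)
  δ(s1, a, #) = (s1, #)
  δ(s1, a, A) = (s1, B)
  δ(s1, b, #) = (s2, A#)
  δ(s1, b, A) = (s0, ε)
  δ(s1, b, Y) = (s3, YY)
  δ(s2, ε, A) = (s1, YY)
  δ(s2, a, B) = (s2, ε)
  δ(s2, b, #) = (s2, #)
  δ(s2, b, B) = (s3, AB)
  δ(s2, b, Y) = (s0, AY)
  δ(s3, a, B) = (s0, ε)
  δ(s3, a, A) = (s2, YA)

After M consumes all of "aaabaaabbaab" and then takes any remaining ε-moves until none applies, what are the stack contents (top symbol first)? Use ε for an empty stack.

(s0, aaabaaabbaab, #)
  read a, top #: go to s3, push BB# → (s3, aabaaabbaab, BB#)
  read a, top B: go to s0, push ε → (s0, abaaabbaab, B#)
  read a, top B: go to s0, push ε → (s0, baaabbaab, #)
  read b, top #: go to s0, push # → (s0, aaabbaab, #)
  read a, top #: go to s3, push BB# → (s3, aabbaab, BB#)
  read a, top B: go to s0, push ε → (s0, abbaab, B#)
  read a, top B: go to s0, push ε → (s0, bbaab, #)
  read b, top #: go to s0, push # → (s0, baab, #)
  read b, top #: go to s0, push # → (s0, aab, #)
  read a, top #: go to s3, push BB# → (s3, ab, BB#)
  read a, top B: go to s0, push ε → (s0, b, B#)
  read b, top B: go to s3, push ε → (s3, ε, #)
All input consumed in state s3 with stack #.

#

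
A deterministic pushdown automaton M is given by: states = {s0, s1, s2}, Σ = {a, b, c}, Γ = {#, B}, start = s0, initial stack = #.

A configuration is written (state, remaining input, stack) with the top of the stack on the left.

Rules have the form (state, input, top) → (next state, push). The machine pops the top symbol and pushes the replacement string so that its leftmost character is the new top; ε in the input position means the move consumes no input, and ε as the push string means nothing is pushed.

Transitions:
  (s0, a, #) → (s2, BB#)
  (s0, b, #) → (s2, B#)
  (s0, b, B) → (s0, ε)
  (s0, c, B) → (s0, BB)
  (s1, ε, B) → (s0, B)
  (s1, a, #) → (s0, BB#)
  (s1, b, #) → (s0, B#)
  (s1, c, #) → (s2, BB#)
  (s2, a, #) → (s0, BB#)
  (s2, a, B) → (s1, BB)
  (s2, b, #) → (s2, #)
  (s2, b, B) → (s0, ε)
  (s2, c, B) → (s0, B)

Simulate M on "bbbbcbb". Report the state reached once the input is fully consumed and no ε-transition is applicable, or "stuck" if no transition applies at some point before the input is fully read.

stuck

(s0, bbbbcbb, #)
  read b, top #: go to s2, push B# → (s2, bbbcbb, B#)
  read b, top B: go to s0, push ε → (s0, bbcbb, #)
  read b, top #: go to s2, push B# → (s2, bcbb, B#)
  read b, top B: go to s0, push ε → (s0, cbb, #)
No transition for (s0, c, top #); M blocks with input cbb remaining.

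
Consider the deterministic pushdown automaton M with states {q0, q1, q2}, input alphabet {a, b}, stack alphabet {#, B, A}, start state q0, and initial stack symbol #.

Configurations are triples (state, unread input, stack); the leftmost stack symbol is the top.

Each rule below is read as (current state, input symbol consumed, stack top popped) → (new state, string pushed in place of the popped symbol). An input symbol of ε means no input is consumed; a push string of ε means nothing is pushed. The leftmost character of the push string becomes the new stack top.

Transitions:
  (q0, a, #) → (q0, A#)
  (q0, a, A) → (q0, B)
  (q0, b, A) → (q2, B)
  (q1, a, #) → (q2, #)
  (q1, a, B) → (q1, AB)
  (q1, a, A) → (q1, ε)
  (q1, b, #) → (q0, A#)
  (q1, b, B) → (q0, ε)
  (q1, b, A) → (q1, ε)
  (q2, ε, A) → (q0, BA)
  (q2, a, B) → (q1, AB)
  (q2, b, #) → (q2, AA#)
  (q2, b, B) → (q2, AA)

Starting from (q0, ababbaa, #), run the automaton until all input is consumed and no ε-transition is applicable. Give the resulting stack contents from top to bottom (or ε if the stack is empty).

B#

(q0, ababbaa, #)
  read a, top #: go to q0, push A# → (q0, babbaa, A#)
  read b, top A: go to q2, push B → (q2, abbaa, B#)
  read a, top B: go to q1, push AB → (q1, bbaa, AB#)
  read b, top A: go to q1, push ε → (q1, baa, B#)
  read b, top B: go to q0, push ε → (q0, aa, #)
  read a, top #: go to q0, push A# → (q0, a, A#)
  read a, top A: go to q0, push B → (q0, ε, B#)
All input consumed in state q0 with stack B#.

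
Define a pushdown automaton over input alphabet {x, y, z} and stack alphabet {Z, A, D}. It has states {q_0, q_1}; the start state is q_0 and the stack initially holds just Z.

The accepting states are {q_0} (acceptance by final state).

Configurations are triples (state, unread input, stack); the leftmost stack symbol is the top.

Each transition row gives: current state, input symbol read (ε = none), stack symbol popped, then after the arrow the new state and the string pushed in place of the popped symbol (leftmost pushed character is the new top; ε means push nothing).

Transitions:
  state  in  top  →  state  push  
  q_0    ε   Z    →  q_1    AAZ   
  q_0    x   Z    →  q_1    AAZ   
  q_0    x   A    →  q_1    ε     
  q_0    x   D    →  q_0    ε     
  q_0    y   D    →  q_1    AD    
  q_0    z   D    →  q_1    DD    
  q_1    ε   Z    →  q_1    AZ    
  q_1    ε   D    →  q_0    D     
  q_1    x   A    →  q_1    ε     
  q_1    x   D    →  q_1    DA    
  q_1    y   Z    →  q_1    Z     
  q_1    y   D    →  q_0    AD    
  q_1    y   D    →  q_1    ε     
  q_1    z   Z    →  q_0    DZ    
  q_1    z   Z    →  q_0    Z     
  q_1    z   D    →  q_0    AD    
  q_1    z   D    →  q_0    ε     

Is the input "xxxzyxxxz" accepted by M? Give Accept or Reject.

One accepting computation: (q_0, xxxzyxxxz, Z) ⊢ (q_1, xxzyxxxz, AAZ) ⊢ (q_1, xzyxxxz, AZ) ⊢ (q_1, zyxxxz, Z) ⊢ (q_0, yxxxz, DZ) ⊢ (q_1, xxxz, ADZ) ⊢ (q_1, xxz, DZ) ⊢ (q_1, xz, DAZ) ⊢ (q_1, z, DAAZ) ⊢ (q_0, ε, ADAAZ)
All input consumed and state q_0 ∈ F.

Accept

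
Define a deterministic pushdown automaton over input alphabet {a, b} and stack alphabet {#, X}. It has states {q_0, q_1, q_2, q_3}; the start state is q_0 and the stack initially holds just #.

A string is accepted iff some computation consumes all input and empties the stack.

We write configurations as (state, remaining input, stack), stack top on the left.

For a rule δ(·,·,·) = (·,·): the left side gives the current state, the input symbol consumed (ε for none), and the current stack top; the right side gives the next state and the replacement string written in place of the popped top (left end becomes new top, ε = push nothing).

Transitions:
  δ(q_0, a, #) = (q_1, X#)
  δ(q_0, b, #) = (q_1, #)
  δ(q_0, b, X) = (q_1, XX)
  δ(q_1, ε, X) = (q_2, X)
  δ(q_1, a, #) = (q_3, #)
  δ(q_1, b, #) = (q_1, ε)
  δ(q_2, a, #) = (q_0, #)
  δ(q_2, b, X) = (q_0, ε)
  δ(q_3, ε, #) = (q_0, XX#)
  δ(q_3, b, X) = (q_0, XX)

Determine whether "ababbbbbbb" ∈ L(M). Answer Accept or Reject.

Reject

(q_0, ababbbbbbb, #)
  read a, top #: go to q_1, push X# → (q_1, babbbbbbb, X#)
  ε-move, top X: go to q_2, push X → (q_2, babbbbbbb, X#)
  read b, top X: go to q_0, push ε → (q_0, abbbbbbb, #)
  read a, top #: go to q_1, push X# → (q_1, bbbbbbb, X#)
  ε-move, top X: go to q_2, push X → (q_2, bbbbbbb, X#)
  read b, top X: go to q_0, push ε → (q_0, bbbbbb, #)
  read b, top #: go to q_1, push # → (q_1, bbbbb, #)
  read b, top #: go to q_1, push ε → (q_1, bbbb, ε)
No transition applies at (q_1, bbbb, ε); input not fully consumed.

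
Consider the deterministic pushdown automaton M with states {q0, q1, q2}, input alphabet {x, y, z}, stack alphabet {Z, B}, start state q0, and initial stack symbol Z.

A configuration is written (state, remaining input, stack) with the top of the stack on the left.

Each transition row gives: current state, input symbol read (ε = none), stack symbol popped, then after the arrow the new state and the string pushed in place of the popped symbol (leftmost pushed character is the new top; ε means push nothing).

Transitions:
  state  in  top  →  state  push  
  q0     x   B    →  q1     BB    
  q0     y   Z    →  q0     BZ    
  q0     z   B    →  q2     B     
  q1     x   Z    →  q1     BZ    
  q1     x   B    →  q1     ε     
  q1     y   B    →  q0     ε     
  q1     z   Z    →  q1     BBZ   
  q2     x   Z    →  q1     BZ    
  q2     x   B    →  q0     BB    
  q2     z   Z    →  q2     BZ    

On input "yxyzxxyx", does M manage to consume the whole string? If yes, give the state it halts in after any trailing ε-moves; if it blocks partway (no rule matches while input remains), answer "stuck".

q1

(q0, yxyzxxyx, Z)
  read y, top Z: go to q0, push BZ → (q0, xyzxxyx, BZ)
  read x, top B: go to q1, push BB → (q1, yzxxyx, BBZ)
  read y, top B: go to q0, push ε → (q0, zxxyx, BZ)
  read z, top B: go to q2, push B → (q2, xxyx, BZ)
  read x, top B: go to q0, push BB → (q0, xyx, BBZ)
  read x, top B: go to q1, push BB → (q1, yx, BBBZ)
  read y, top B: go to q0, push ε → (q0, x, BBZ)
  read x, top B: go to q1, push BB → (q1, ε, BBBZ)
All input consumed; M is in state q1.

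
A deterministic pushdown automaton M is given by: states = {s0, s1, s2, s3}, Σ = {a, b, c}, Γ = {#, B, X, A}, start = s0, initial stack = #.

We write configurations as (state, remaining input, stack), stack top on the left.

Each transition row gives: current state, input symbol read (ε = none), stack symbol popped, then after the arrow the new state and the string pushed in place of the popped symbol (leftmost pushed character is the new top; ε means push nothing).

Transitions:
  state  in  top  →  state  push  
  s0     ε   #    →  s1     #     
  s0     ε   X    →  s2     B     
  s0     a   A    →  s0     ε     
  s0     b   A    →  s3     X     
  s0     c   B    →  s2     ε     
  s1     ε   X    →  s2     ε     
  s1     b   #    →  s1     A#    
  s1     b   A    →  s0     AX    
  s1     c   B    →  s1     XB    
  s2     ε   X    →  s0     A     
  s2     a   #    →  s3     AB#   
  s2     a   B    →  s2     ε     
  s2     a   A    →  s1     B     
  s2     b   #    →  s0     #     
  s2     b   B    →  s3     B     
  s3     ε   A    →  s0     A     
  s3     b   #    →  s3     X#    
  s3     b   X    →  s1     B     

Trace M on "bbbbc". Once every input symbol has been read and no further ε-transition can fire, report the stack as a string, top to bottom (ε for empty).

(s0, bbbbc, #) ⊢ (s1, bbbbc, #) ⊢ (s1, bbbc, A#) ⊢ (s0, bbc, AX#) ⊢ (s3, bc, XX#) ⊢ (s1, c, BX#) ⊢ (s1, ε, XBX#) ⊢ (s2, ε, BX#)
All input consumed in state s2 with stack BX#.

BX#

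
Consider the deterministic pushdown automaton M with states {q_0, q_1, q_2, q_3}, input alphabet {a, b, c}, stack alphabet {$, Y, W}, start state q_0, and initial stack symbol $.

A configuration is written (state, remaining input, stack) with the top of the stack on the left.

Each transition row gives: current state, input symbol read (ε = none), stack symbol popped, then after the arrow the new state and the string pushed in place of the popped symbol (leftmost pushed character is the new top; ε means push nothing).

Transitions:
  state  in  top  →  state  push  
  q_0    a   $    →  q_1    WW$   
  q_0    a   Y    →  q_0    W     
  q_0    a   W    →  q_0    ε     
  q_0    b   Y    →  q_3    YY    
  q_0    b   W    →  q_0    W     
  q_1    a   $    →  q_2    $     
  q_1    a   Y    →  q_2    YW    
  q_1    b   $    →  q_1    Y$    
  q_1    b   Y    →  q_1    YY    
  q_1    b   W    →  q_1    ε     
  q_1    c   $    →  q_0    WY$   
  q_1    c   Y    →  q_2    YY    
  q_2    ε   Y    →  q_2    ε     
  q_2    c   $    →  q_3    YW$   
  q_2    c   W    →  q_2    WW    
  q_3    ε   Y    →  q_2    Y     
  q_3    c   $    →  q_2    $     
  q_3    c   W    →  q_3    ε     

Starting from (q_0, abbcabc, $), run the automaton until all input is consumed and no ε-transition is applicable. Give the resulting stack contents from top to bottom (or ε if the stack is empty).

(q_0, abbcabc, $) ⊢ (q_1, bbcabc, WW$) ⊢ (q_1, bcabc, W$) ⊢ (q_1, cabc, $) ⊢ (q_0, abc, WY$) ⊢ (q_0, bc, Y$) ⊢ (q_3, c, YY$) ⊢ (q_2, c, YY$) ⊢ (q_2, c, Y$) ⊢ (q_2, c, $) ⊢ (q_3, ε, YW$) ⊢ (q_2, ε, YW$) ⊢ (q_2, ε, W$)
All input consumed in state q_2 with stack W$.

W$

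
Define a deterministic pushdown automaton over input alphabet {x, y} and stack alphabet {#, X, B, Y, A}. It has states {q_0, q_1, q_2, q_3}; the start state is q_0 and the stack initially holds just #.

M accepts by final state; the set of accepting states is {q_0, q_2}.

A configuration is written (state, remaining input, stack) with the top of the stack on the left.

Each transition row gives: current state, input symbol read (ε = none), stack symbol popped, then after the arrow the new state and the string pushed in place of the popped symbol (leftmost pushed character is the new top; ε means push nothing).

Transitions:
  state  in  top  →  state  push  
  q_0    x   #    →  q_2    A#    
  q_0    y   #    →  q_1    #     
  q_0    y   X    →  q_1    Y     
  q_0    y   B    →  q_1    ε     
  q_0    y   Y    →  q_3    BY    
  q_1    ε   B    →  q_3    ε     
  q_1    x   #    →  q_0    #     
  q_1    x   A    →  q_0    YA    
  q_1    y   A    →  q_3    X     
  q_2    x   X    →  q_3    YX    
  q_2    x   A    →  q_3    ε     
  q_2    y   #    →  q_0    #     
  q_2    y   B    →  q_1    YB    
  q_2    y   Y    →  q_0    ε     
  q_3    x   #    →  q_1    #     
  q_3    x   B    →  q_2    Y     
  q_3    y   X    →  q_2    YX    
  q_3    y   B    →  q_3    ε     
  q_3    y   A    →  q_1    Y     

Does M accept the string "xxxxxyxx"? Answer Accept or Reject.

(q_0, xxxxxyxx, #) ⊢ (q_2, xxxxyxx, A#) ⊢ (q_3, xxxyxx, #) ⊢ (q_1, xxyxx, #) ⊢ (q_0, xyxx, #) ⊢ (q_2, yxx, A#)
No transition applies at (q_2, yxx, A#); input not fully consumed.

Reject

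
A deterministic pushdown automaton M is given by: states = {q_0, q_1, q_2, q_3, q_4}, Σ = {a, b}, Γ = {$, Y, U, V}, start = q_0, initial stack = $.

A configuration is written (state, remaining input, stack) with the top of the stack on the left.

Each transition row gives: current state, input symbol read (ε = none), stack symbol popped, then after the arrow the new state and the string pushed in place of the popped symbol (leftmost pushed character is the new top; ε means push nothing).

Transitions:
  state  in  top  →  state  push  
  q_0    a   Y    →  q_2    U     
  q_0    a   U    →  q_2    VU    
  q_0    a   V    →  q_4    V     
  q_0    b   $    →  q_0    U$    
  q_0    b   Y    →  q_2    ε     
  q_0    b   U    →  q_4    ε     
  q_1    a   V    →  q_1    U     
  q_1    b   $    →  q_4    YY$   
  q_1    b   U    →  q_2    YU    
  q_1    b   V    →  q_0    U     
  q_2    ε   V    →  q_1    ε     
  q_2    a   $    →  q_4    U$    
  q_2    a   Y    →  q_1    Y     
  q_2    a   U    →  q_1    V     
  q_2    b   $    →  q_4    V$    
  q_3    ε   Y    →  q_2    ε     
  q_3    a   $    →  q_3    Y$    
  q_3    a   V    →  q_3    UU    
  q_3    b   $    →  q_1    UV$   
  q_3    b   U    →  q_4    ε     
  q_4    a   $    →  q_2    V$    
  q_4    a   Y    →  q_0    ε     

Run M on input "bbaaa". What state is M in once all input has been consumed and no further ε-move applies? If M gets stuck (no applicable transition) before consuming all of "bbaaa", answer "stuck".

stuck

(q_0, bbaaa, $)
  read b, top $: go to q_0, push U$ → (q_0, baaa, U$)
  read b, top U: go to q_4, push ε → (q_4, aaa, $)
  read a, top $: go to q_2, push V$ → (q_2, aa, V$)
  ε-move, top V: go to q_1, push ε → (q_1, aa, $)
No transition for (q_1, a, top $); M blocks with input aa remaining.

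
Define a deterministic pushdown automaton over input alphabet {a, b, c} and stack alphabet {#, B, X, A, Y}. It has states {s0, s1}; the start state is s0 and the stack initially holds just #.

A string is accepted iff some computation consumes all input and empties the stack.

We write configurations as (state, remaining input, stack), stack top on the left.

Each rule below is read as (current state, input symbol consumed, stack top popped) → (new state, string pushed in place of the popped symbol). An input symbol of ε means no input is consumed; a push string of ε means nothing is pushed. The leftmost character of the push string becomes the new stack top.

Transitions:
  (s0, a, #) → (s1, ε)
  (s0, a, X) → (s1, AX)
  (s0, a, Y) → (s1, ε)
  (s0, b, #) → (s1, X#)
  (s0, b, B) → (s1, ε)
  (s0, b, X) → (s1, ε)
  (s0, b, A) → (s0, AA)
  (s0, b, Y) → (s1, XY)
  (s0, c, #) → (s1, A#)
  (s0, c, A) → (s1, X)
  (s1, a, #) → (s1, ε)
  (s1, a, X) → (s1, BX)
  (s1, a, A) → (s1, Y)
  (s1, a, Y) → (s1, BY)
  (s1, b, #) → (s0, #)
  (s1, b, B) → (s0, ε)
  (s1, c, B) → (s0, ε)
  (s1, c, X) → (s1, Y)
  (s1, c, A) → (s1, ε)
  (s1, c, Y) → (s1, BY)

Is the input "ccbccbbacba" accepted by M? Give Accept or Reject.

Accept

(s0, ccbccbbacba, #)
  read c, top #: go to s1, push A# → (s1, cbccbbacba, A#)
  read c, top A: go to s1, push ε → (s1, bccbbacba, #)
  read b, top #: go to s0, push # → (s0, ccbbacba, #)
  read c, top #: go to s1, push A# → (s1, cbbacba, A#)
  read c, top A: go to s1, push ε → (s1, bbacba, #)
  read b, top #: go to s0, push # → (s0, bacba, #)
  read b, top #: go to s1, push X# → (s1, acba, X#)
  read a, top X: go to s1, push BX → (s1, cba, BX#)
  read c, top B: go to s0, push ε → (s0, ba, X#)
  read b, top X: go to s1, push ε → (s1, a, #)
  read a, top #: go to s1, push ε → (s1, ε, ε)
All input consumed and the stack is empty.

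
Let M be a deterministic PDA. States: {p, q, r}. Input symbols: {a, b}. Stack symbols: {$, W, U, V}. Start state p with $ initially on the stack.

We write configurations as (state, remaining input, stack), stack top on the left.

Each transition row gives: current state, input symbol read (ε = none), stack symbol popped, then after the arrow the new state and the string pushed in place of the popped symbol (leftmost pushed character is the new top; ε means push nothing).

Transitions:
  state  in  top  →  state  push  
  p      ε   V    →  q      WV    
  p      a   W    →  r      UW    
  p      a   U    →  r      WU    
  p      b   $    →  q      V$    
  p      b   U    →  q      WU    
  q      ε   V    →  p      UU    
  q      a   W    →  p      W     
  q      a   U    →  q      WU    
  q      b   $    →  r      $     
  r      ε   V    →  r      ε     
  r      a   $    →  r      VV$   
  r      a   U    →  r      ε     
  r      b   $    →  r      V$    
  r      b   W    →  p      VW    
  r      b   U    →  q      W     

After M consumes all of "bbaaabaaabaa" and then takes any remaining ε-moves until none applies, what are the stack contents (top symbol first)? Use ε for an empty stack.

(p, bbaaabaaabaa, $)
  read b, top $: go to q, push V$ → (q, baaabaaabaa, V$)
  ε-move, top V: go to p, push UU → (p, baaabaaabaa, UU$)
  read b, top U: go to q, push WU → (q, aaabaaabaa, WUU$)
  read a, top W: go to p, push W → (p, aabaaabaa, WUU$)
  read a, top W: go to r, push UW → (r, abaaabaa, UWUU$)
  read a, top U: go to r, push ε → (r, baaabaa, WUU$)
  read b, top W: go to p, push VW → (p, aaabaa, VWUU$)
  ε-move, top V: go to q, push WV → (q, aaabaa, WVWUU$)
  read a, top W: go to p, push W → (p, aabaa, WVWUU$)
  read a, top W: go to r, push UW → (r, abaa, UWVWUU$)
  read a, top U: go to r, push ε → (r, baa, WVWUU$)
  read b, top W: go to p, push VW → (p, aa, VWVWUU$)
  ε-move, top V: go to q, push WV → (q, aa, WVWVWUU$)
  read a, top W: go to p, push W → (p, a, WVWVWUU$)
  read a, top W: go to r, push UW → (r, ε, UWVWVWUU$)
All input consumed in state r with stack UWVWVWUU$.

UWVWVWUU$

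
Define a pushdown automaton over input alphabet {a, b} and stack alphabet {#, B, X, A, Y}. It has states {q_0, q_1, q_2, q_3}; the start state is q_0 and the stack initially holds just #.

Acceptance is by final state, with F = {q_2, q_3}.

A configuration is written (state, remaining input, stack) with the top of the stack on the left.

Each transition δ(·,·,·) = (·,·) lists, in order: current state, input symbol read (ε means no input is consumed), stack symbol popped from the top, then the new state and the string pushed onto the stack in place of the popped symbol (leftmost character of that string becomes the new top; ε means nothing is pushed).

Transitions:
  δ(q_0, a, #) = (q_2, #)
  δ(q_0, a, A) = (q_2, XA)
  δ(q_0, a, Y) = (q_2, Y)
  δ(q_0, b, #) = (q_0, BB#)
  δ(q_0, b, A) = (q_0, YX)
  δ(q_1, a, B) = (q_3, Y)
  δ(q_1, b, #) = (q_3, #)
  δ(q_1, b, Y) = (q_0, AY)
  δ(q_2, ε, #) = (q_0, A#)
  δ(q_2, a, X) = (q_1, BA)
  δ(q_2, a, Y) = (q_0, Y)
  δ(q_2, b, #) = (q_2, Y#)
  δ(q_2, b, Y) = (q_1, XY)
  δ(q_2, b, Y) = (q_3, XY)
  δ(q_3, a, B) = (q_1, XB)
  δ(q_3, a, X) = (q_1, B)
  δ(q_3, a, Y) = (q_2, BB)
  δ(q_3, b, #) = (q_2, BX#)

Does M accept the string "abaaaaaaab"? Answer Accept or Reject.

One accepting computation: (q_0, abaaaaaaab, #) ⊢ (q_2, baaaaaaab, #) ⊢ (q_0, baaaaaaab, A#) ⊢ (q_0, aaaaaaab, YX#) ⊢ (q_2, aaaaaab, YX#) ⊢ (q_0, aaaaab, YX#) ⊢ (q_2, aaaab, YX#) ⊢ (q_0, aaab, YX#) ⊢ (q_2, aab, YX#) ⊢ (q_0, ab, YX#) ⊢ (q_2, b, YX#) ⊢ (q_3, ε, XYX#)
All input consumed and state q_3 ∈ F.

Accept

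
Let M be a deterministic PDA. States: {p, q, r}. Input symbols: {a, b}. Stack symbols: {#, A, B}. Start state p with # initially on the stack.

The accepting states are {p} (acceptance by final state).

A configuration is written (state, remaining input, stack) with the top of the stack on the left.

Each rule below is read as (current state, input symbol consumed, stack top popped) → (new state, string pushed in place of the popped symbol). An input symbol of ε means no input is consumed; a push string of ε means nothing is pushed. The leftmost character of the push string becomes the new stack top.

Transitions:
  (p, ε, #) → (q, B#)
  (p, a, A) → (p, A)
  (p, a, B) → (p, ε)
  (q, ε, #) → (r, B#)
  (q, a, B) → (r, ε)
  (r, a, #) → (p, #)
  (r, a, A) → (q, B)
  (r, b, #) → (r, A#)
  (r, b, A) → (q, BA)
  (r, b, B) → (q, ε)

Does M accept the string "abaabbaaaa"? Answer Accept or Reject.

Accept

(p, abaabbaaaa, #)
  ε-move, top #: go to q, push B# → (q, abaabbaaaa, B#)
  read a, top B: go to r, push ε → (r, baabbaaaa, #)
  read b, top #: go to r, push A# → (r, aabbaaaa, A#)
  read a, top A: go to q, push B → (q, abbaaaa, B#)
  read a, top B: go to r, push ε → (r, bbaaaa, #)
  read b, top #: go to r, push A# → (r, baaaa, A#)
  read b, top A: go to q, push BA → (q, aaaa, BA#)
  read a, top B: go to r, push ε → (r, aaa, A#)
  read a, top A: go to q, push B → (q, aa, B#)
  read a, top B: go to r, push ε → (r, a, #)
  read a, top #: go to p, push # → (p, ε, #)
All input consumed; state p ∈ F.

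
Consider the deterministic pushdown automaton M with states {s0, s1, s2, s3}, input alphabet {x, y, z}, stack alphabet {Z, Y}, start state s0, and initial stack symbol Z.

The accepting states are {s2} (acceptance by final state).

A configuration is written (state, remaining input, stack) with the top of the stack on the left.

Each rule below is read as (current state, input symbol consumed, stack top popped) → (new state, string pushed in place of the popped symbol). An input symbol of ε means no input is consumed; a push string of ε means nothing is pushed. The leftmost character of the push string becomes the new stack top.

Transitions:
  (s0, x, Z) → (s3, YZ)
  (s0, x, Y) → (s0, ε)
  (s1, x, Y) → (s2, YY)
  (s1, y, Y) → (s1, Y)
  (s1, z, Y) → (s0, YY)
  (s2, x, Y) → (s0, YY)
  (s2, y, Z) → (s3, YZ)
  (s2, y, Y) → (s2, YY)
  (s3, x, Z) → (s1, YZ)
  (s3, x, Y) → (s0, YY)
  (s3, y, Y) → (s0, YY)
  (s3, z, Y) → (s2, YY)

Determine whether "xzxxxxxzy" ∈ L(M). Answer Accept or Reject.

Accept

(s0, xzxxxxxzy, Z)
  read x, top Z: go to s3, push YZ → (s3, zxxxxxzy, YZ)
  read z, top Y: go to s2, push YY → (s2, xxxxxzy, YYZ)
  read x, top Y: go to s0, push YY → (s0, xxxxzy, YYYZ)
  read x, top Y: go to s0, push ε → (s0, xxxzy, YYZ)
  read x, top Y: go to s0, push ε → (s0, xxzy, YZ)
  read x, top Y: go to s0, push ε → (s0, xzy, Z)
  read x, top Z: go to s3, push YZ → (s3, zy, YZ)
  read z, top Y: go to s2, push YY → (s2, y, YYZ)
  read y, top Y: go to s2, push YY → (s2, ε, YYYZ)
All input consumed; state s2 ∈ F.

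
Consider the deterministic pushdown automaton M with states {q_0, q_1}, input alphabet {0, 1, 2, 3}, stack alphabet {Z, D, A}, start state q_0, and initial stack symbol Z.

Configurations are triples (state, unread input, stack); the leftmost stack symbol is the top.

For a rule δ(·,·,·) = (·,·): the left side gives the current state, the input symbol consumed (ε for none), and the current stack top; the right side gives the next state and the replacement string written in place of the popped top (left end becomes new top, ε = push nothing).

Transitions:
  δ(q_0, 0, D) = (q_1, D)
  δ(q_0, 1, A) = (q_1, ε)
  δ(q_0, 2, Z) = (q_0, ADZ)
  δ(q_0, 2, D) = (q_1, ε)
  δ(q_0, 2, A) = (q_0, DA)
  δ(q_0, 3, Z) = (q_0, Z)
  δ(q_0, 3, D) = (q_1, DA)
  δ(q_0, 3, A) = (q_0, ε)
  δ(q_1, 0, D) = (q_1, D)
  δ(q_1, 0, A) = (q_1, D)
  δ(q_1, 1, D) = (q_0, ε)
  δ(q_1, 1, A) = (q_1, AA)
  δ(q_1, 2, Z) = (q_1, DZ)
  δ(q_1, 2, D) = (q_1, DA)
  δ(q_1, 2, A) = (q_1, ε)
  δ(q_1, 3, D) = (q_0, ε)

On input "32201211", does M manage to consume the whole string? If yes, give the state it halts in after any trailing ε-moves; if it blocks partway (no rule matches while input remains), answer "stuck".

(q_0, 32201211, Z) ⊢ (q_0, 2201211, Z) ⊢ (q_0, 201211, ADZ) ⊢ (q_0, 01211, DADZ) ⊢ (q_1, 1211, DADZ) ⊢ (q_0, 211, ADZ) ⊢ (q_0, 11, DADZ)
No transition for (q_0, 1, top D); M blocks with input 11 remaining.

stuck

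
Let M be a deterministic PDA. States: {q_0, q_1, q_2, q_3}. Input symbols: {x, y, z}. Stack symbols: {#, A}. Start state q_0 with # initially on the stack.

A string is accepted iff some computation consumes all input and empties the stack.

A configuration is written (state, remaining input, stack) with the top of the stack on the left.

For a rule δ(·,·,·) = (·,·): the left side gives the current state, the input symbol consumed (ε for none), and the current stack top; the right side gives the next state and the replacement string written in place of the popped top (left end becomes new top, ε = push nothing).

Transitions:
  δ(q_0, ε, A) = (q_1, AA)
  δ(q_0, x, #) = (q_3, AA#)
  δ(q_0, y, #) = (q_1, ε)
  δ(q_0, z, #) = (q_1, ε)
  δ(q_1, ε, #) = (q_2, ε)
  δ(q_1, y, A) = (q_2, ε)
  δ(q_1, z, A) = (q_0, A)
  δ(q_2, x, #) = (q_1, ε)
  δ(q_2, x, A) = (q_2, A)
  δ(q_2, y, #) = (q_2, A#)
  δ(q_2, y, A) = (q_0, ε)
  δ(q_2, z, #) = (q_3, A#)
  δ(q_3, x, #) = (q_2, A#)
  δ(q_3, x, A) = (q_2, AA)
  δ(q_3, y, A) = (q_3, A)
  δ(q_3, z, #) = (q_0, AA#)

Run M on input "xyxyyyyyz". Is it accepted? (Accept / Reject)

Accept

(q_0, xyxyyyyyz, #)
  read x, top #: go to q_3, push AA# → (q_3, yxyyyyyz, AA#)
  read y, top A: go to q_3, push A → (q_3, xyyyyyz, AA#)
  read x, top A: go to q_2, push AA → (q_2, yyyyyz, AAA#)
  read y, top A: go to q_0, push ε → (q_0, yyyyz, AA#)
  ε-move, top A: go to q_1, push AA → (q_1, yyyyz, AAA#)
  read y, top A: go to q_2, push ε → (q_2, yyyz, AA#)
  read y, top A: go to q_0, push ε → (q_0, yyz, A#)
  ε-move, top A: go to q_1, push AA → (q_1, yyz, AA#)
  read y, top A: go to q_2, push ε → (q_2, yz, A#)
  read y, top A: go to q_0, push ε → (q_0, z, #)
  read z, top #: go to q_1, push ε → (q_1, ε, ε)
All input consumed and the stack is empty.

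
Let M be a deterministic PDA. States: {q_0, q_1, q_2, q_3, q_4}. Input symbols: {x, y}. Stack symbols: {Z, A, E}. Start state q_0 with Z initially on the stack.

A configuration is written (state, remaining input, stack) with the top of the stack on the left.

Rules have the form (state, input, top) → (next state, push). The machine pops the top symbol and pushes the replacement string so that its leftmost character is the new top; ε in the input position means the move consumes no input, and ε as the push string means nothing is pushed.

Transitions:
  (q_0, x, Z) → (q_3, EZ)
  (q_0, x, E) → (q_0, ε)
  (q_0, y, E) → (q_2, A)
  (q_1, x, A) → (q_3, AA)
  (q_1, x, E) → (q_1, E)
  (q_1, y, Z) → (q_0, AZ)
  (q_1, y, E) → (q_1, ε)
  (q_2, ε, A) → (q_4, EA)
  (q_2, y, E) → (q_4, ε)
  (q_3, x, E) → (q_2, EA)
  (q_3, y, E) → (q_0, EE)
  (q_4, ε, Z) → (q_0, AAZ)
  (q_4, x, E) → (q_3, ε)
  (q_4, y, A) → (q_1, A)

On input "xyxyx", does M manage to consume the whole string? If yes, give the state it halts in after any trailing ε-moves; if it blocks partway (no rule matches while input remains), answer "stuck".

(q_0, xyxyx, Z)
  read x, top Z: go to q_3, push EZ → (q_3, yxyx, EZ)
  read y, top E: go to q_0, push EE → (q_0, xyx, EEZ)
  read x, top E: go to q_0, push ε → (q_0, yx, EZ)
  read y, top E: go to q_2, push A → (q_2, x, AZ)
  ε-move, top A: go to q_4, push EA → (q_4, x, EAZ)
  read x, top E: go to q_3, push ε → (q_3, ε, AZ)
All input consumed; M is in state q_3.

q_3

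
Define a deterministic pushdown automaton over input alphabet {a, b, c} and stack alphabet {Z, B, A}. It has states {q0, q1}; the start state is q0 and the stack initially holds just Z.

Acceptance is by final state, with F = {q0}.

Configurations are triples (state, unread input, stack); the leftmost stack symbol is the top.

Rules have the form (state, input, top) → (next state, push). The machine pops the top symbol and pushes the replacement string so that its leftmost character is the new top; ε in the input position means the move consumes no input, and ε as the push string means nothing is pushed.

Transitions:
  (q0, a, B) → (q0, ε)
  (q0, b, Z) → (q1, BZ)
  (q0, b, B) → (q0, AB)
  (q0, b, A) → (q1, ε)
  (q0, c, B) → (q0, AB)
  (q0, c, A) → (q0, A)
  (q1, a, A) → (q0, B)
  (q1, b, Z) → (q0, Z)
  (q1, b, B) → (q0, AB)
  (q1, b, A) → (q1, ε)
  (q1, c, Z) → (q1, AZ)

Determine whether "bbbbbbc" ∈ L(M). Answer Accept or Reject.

Accept

(q0, bbbbbbc, Z)
  read b, top Z: go to q1, push BZ → (q1, bbbbbc, BZ)
  read b, top B: go to q0, push AB → (q0, bbbbc, ABZ)
  read b, top A: go to q1, push ε → (q1, bbbc, BZ)
  read b, top B: go to q0, push AB → (q0, bbc, ABZ)
  read b, top A: go to q1, push ε → (q1, bc, BZ)
  read b, top B: go to q0, push AB → (q0, c, ABZ)
  read c, top A: go to q0, push A → (q0, ε, ABZ)
All input consumed; state q0 ∈ F.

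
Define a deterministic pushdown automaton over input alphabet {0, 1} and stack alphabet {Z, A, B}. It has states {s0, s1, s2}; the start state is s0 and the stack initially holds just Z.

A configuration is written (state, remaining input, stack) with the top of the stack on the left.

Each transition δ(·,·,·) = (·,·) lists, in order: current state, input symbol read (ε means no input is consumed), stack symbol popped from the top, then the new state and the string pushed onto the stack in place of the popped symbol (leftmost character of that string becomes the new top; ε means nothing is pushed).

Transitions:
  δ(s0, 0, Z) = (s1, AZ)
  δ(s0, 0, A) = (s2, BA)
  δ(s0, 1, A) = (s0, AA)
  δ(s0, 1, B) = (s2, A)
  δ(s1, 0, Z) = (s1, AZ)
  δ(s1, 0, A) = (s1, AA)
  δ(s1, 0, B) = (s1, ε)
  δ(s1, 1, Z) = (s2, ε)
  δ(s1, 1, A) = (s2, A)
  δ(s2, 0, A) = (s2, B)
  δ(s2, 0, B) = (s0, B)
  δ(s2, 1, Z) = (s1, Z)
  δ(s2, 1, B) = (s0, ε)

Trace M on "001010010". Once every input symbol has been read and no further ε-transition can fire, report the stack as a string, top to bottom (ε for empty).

BAZ

(s0, 001010010, Z)
  read 0, top Z: go to s1, push AZ → (s1, 01010010, AZ)
  read 0, top A: go to s1, push AA → (s1, 1010010, AAZ)
  read 1, top A: go to s2, push A → (s2, 010010, AAZ)
  read 0, top A: go to s2, push B → (s2, 10010, BAZ)
  read 1, top B: go to s0, push ε → (s0, 0010, AZ)
  read 0, top A: go to s2, push BA → (s2, 010, BAZ)
  read 0, top B: go to s0, push B → (s0, 10, BAZ)
  read 1, top B: go to s2, push A → (s2, 0, AAZ)
  read 0, top A: go to s2, push B → (s2, ε, BAZ)
All input consumed in state s2 with stack BAZ.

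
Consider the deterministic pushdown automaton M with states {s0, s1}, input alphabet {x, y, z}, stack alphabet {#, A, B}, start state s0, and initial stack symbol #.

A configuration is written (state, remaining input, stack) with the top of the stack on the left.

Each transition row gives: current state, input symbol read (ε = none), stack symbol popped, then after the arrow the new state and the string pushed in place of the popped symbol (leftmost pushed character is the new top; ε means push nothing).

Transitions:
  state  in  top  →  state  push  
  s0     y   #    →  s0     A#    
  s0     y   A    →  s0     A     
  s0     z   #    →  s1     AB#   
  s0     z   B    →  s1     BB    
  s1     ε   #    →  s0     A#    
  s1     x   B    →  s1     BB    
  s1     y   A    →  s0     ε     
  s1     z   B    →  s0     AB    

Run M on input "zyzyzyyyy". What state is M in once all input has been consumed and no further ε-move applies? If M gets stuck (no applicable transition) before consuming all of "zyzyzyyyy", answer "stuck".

stuck

(s0, zyzyzyyyy, #) ⊢ (s1, yzyzyyyy, AB#) ⊢ (s0, zyzyyyy, B#) ⊢ (s1, yzyyyy, BB#)
No transition for (s1, y, top B); M blocks with input yzyyyy remaining.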